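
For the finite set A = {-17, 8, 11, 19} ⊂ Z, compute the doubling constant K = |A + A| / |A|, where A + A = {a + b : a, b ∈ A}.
K = |A + A| / |A| = 10/4 = 5/2

Enumerate A + A = {a + b : a, b ∈ A}. With |A| = 4, there are |A|^2 = 16 ordered sum pairs; collecting distinct values, A + A = {-34, -9, -6, 2, 16, 19, 22, 27, 30, 38}, so |A + A| = 10. Thus K = 10/4 = 5/2. For comparison, the minimum possible |A + A| over all 4-element sets is 2·4 − 1 = 7 (so min K = 7/4), attained only by arithmetic progressions.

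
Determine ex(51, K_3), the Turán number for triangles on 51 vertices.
ex(51, K_3) = ⌊51^2/4⌋ = 650

Mantel (1907): a triangle-free graph on n vertices has at most ⌊n^2/4⌋ edges, with equality for the complete bipartite graph K_{⌊n/2⌋, ⌈n/2⌉}. For n = 51: ⌊51^2/4⌋ = ⌊2601/4⌋ = 650. The extremal graph is K_{25, 26}, which has 25·26 = 650 edges.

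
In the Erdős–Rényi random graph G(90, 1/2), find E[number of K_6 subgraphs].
E[# K_6] = C(90, 6) · (1/2)^C(6, 2) = 622614630 / 2^15 = 311307315/16384 ≈ 19000.690613

For each 6-subset S of vertices (there are C(90, 6) = 622614630 such S), let X_S = 1 if S induces a K_6 (all C(6, 2) = 15 edges present). Then P(X_S = 1) = (1/2)^15 = 1/32768. By linearity of expectation, E[# K_6] = C(90, 6) · (1/2)^15 = 622614630 / 32768 = 311307315/16384 ≈ 19000.690613.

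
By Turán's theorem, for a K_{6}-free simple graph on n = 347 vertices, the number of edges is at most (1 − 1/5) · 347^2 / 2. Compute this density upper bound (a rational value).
Turán density bound = (4/5) · 347^2/2 = 240818/5 ≈ 48163.6

Turán's theorem: ex(n, K_{r+1}) is achieved by the complete r-partite Turán graph T(n, r) with parts as balanced as possible, and is at most (1 − 1/r) · n^2/2. For r = 5, n = 347: the density bound is (4/5) · 120409/2 = 240818/5 ≈ 48163.6. The integer-valued extremum is e(T(347, 5)) = 48163, which is strictly less than the density bound 240818/5 since 5 ∤ 347 (the parts of T(347, 5) cannot all be equal).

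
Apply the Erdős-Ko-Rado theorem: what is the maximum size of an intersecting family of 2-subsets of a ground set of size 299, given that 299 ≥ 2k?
max |F| = C(298, 1) = 298

The Erdős-Ko-Rado theorem states: for n ≥ 2k, an intersecting family of k-subsets of an n-element set has size at most C(n − 1, k − 1), with equality for 'star' families {A ⊆ [n] : |A| = k, i ∈ A} (fix an element i). For n = 299, k = 2: C(298, 1) = 298.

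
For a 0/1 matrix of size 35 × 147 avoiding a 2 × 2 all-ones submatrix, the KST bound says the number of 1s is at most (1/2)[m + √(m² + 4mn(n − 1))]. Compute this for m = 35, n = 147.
z(35, 147; 2, 2) ≤ (1/2)[35 + √(35² + 4·35·147·146)] = (1/2)[35 + √3005905] = 884.3773

Kővári–Sós–Turán: let r_1, ..., r_35 be the row sums and z = Σ r_i the total number of 1s. Each pair of columns can share at most one row with both entries 1 (else a 2×2 all-ones block appears), so Σ_i C(r_i, 2) ≤ C(147, 2) = 10731. By convexity Σ_i C(r_i, 2) ≥ 35·C(z/35, 2) = z(z − 35)/(2·35), giving z² − 35z − 35·147·146 ≤ 0 and hence z ≤ (1/2)[35 + √(1225 + 4·751170)] = (1/2)[35 + √3005905] ≈ (1/2)(35 + 1733.7546) = 884.3773.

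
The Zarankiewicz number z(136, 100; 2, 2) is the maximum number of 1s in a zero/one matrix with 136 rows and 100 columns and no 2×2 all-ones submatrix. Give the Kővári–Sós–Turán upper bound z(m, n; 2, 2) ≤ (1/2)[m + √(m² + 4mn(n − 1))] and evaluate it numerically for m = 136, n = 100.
z(136, 100; 2, 2) ≤ (1/2)[136 + √(136² + 4·136·100·99)] = (1/2)[136 + √5404096] = 1230.3356

Kővári–Sós–Turán: let r_1, ..., r_136 be the row sums and z = Σ r_i the total number of 1s. Each pair of columns can share at most one row with both entries 1 (else a 2×2 all-ones block appears), so Σ_i C(r_i, 2) ≤ C(100, 2) = 4950. By convexity Σ_i C(r_i, 2) ≥ 136·C(z/136, 2) = z(z − 136)/(2·136), giving z² − 136z − 136·100·99 ≤ 0 and hence z ≤ (1/2)[136 + √(18496 + 4·1346400)] = (1/2)[136 + √5404096] ≈ (1/2)(136 + 2324.6712) = 1230.3356.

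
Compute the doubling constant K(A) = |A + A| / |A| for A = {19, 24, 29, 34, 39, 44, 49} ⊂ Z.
K = |A + A| / |A| = 13/7

Enumerate A + A = {a + b : a, b ∈ A}. With |A| = 7, there are |A|^2 = 49 ordered sum pairs; collecting distinct values, A + A = {38, 43, 48, 53, 58, 63, 68, 73, 78, 83, 88, 93, 98}, so |A + A| = 13. Thus K = 13/7. Here |A + A| = 2|A| − 1 = 13, the minimum possible — so K = 13/7 is minimal, which holds iff A is an arithmetic progression.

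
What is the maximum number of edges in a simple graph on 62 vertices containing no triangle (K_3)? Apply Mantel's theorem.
ex(62, K_3) = ⌊62^2/4⌋ = 961

Mantel (1907): a triangle-free graph on n vertices has at most ⌊n^2/4⌋ edges, with equality for the complete bipartite graph K_{⌊n/2⌋, ⌈n/2⌉}. For n = 62: ⌊62^2/4⌋ = ⌊3844/4⌋ = 961. The extremal graph is K_{31, 31}, which has 31·31 = 961 edges.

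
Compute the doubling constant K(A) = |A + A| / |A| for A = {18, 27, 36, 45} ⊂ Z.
K = |A + A| / |A| = 7/4

Enumerate A + A = {a + b : a, b ∈ A}. With |A| = 4, there are |A|^2 = 16 ordered sum pairs; collecting distinct values, A + A = {36, 45, 54, 63, 72, 81, 90}, so |A + A| = 7. Thus K = 7/4. Here |A + A| = 2|A| − 1 = 7, the minimum possible — so K = 7/4 is minimal, which holds iff A is an arithmetic progression.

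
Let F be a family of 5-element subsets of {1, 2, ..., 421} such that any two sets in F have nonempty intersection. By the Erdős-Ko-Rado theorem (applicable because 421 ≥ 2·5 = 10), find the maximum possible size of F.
max |F| = C(420, 4) = 1278098745

The Erdős-Ko-Rado theorem states: for n ≥ 2k, an intersecting family of k-subsets of an n-element set has size at most C(n − 1, k − 1), with equality for 'star' families {A ⊆ [n] : |A| = k, i ∈ A} (fix an element i). For n = 421, k = 5: C(420, 4) = 1278098745.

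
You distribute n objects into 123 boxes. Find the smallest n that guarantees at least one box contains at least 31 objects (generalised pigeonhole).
n = (31 − 1)·123 + 1 = 3691

By the generalised pigeonhole principle, to guarantee some box contains ≥ r objects we need more than (r − 1) · k objects total. Threshold: n = (r − 1) · k + 1. With r = 31 and k = 123: n = 30 · 123 + 1 = 3690 + 1 = 3691. For n = 3690 = 30 · 123, we can put exactly 30 objects in every box, avoiding 31 in any single one — so 3691 is tight.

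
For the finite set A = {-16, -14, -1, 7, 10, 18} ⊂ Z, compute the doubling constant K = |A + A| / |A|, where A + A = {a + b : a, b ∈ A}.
K = |A + A| / |A| = 20/6 = 10/3

Enumerate A + A = {a + b : a, b ∈ A}. With |A| = 6, there are |A|^2 = 36 ordered sum pairs; collecting distinct values, A + A = {-32, -30, -28, -17, -15, -9, -7, -6, -4, -2, 2, 4, 6, 9, 14, 17, 20, 25, 28, 36}, so |A + A| = 20. Thus K = 20/6 = 10/3. For comparison, the minimum possible |A + A| over all 6-element sets is 2·6 − 1 = 11 (so min K = 11/6), attained only by arithmetic progressions.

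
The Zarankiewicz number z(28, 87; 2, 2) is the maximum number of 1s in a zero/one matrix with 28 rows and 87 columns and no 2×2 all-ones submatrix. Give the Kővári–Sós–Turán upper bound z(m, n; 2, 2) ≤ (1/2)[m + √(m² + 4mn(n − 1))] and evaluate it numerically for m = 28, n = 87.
z(28, 87; 2, 2) ≤ (1/2)[28 + √(28² + 4·28·87·86)] = (1/2)[28 + √838768] = 471.9214

Kővári–Sós–Turán: let r_1, ..., r_28 be the row sums and z = Σ r_i the total number of 1s. Each pair of columns can share at most one row with both entries 1 (else a 2×2 all-ones block appears), so Σ_i C(r_i, 2) ≤ C(87, 2) = 3741. By convexity Σ_i C(r_i, 2) ≥ 28·C(z/28, 2) = z(z − 28)/(2·28), giving z² − 28z − 28·87·86 ≤ 0 and hence z ≤ (1/2)[28 + √(784 + 4·209496)] = (1/2)[28 + √838768] ≈ (1/2)(28 + 915.8428) = 471.9214.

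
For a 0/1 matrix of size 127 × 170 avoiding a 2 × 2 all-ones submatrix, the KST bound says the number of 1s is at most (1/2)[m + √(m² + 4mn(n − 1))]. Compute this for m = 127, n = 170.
z(127, 170; 2, 2) ≤ (1/2)[127 + √(127² + 4·127·170·169)] = (1/2)[127 + √14610969] = 1974.7149

Kővári–Sós–Turán: let r_1, ..., r_127 be the row sums and z = Σ r_i the total number of 1s. Each pair of columns can share at most one row with both entries 1 (else a 2×2 all-ones block appears), so Σ_i C(r_i, 2) ≤ C(170, 2) = 14365. By convexity Σ_i C(r_i, 2) ≥ 127·C(z/127, 2) = z(z − 127)/(2·127), giving z² − 127z − 127·170·169 ≤ 0 and hence z ≤ (1/2)[127 + √(16129 + 4·3648710)] = (1/2)[127 + √14610969] ≈ (1/2)(127 + 3822.4297) = 1974.7149.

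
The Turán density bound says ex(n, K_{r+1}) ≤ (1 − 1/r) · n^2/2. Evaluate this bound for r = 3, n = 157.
Turán density bound = (2/3) · 157^2/2 = 24649/3 ≈ 8216.3333

Turán's theorem: ex(n, K_{r+1}) is achieved by the complete r-partite Turán graph T(n, r) with parts as balanced as possible, and is at most (1 − 1/r) · n^2/2. For r = 3, n = 157: the density bound is (2/3) · 24649/2 = 24649/3 ≈ 8216.3333. The integer-valued extremum is e(T(157, 3)) = 8216, which is strictly less than the density bound 24649/3 since 3 ∤ 157 (the parts of T(157, 3) cannot all be equal).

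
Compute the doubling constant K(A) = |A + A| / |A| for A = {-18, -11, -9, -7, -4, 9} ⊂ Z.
K = |A + A| / |A| = 19/6

Enumerate A + A = {a + b : a, b ∈ A}. With |A| = 6, there are |A|^2 = 36 ordered sum pairs; collecting distinct values, A + A = {-36, -29, -27, -25, -22, -20, -18, -16, -15, -14, -13, -11, -9, -8, -2, 0, 2, 5, 18}, so |A + A| = 19. Thus K = 19/6. For comparison, the minimum possible |A + A| over all 6-element sets is 2·6 − 1 = 11 (so min K = 11/6), attained only by arithmetic progressions.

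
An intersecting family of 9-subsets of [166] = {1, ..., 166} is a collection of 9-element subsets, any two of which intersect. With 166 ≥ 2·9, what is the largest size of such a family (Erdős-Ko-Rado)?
max |F| = C(165, 8) = 11468588169060

Erdős-Ko-Rado (1961): when n ≥ 2k, max |F| = C(n−1, k−1). The bound is attained by the star {A : i ∈ A} for any fixed i ∈ [n]. Here C(166−1, 9−1) = C(165, 8) = 11468588169060.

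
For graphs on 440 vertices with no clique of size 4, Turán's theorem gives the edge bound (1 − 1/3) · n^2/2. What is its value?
Turán density bound = (2/3) · 440^2/2 = 193600/3 ≈ 64533.3333

Turán's theorem: ex(n, K_{r+1}) is achieved by the complete r-partite Turán graph T(n, r) with parts as balanced as possible, and is at most (1 − 1/r) · n^2/2. For r = 3, n = 440: the density bound is (2/3) · 193600/2 = 193600/3 ≈ 64533.3333. The integer-valued extremum is e(T(440, 3)) = 64533, which is strictly less than the density bound 193600/3 since 3 ∤ 440 (the parts of T(440, 3) cannot all be equal).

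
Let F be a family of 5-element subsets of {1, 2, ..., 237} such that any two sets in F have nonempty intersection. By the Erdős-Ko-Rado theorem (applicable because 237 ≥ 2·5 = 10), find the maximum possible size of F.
max |F| = C(236, 4) = 125991255

The Erdős-Ko-Rado theorem states: for n ≥ 2k, an intersecting family of k-subsets of an n-element set has size at most C(n − 1, k − 1), with equality for 'star' families {A ⊆ [n] : |A| = k, i ∈ A} (fix an element i). For n = 237, k = 5: C(236, 4) = 125991255.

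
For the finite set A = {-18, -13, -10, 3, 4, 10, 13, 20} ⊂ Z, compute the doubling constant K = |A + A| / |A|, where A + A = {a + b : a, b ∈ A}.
K = |A + A| / |A| = 33/8

Enumerate A + A = {a + b : a, b ∈ A}. With |A| = 8, there are |A|^2 = 64 ordered sum pairs; collecting distinct values, A + A = {-36, -31, -28, -26, -23, -20, -15, -14, -10, -9, -8, -7, -6, -5, -3, 0, 2, 3, 6, 7, 8, 10, 13, 14, 16, 17, 20, 23, 24, 26, 30, 33, 40}, so |A + A| = 33. Thus K = 33/8. For comparison, the minimum possible |A + A| over all 8-element sets is 2·8 − 1 = 15 (so min K = 15/8), attained only by arithmetic progressions.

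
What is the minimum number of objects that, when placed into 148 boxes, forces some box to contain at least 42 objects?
n = (42 − 1)·148 + 1 = 6069

By the generalised pigeonhole principle, to guarantee some box contains ≥ r objects we need more than (r − 1) · k objects total. Threshold: n = (r − 1) · k + 1. With r = 42 and k = 148: n = 41 · 148 + 1 = 6068 + 1 = 6069. For n = 6068 = 41 · 148, we can put exactly 41 objects in every box, avoiding 42 in any single one — so 6069 is tight.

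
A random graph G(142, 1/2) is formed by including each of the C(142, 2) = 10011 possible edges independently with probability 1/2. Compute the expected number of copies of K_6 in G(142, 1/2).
E[# K_6] = C(142, 6) · (1/2)^C(6, 2) = 10230985051 / 2^15 ≈ 312224.885590

For each 6-subset S of vertices (there are C(142, 6) = 10230985051 such S), let X_S = 1 if S induces a K_6 (all C(6, 2) = 15 edges present). Then P(X_S = 1) = (1/2)^15 = 1/32768. By linearity of expectation, E[# K_6] = C(142, 6) · (1/2)^15 = 10230985051 / 32768 ≈ 312224.885590.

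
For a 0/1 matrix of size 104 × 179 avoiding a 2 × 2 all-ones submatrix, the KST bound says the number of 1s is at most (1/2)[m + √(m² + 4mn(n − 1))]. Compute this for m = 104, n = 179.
z(104, 179; 2, 2) ≤ (1/2)[104 + √(104² + 4·104·179·178)] = (1/2)[104 + √13265408] = 1873.0854

Kővári–Sós–Turán: let r_1, ..., r_104 be the row sums and z = Σ r_i the total number of 1s. Each pair of columns can share at most one row with both entries 1 (else a 2×2 all-ones block appears), so Σ_i C(r_i, 2) ≤ C(179, 2) = 15931. By convexity Σ_i C(r_i, 2) ≥ 104·C(z/104, 2) = z(z − 104)/(2·104), giving z² − 104z − 104·179·178 ≤ 0 and hence z ≤ (1/2)[104 + √(10816 + 4·3313648)] = (1/2)[104 + √13265408] ≈ (1/2)(104 + 3642.1708) = 1873.0854.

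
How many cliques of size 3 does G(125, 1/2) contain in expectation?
E[# K_3] = C(125, 3) · (1/2)^C(3, 2) = 317750 / 2^3 = 158875/4 = 39718.75

For each 3-subset S of vertices (there are C(125, 3) = 317750 such S), let X_S = 1 if S induces a K_3 (all C(3, 2) = 3 edges present). Then P(X_S = 1) = (1/2)^3 = 1/8. By linearity of expectation, E[# K_3] = C(125, 3) · (1/2)^3 = 317750 / 8 = 158875/4 = 39718.75.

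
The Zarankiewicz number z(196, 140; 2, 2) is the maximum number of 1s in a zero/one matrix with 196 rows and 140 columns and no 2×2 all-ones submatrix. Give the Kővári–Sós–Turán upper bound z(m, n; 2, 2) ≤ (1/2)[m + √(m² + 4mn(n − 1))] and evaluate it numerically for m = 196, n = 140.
z(196, 140; 2, 2) ≤ (1/2)[196 + √(196² + 4·196·140·139)] = (1/2)[196 + √15295056] = 2053.4447

Kővári–Sós–Turán: let r_1, ..., r_196 be the row sums and z = Σ r_i the total number of 1s. Each pair of columns can share at most one row with both entries 1 (else a 2×2 all-ones block appears), so Σ_i C(r_i, 2) ≤ C(140, 2) = 9730. By convexity Σ_i C(r_i, 2) ≥ 196·C(z/196, 2) = z(z − 196)/(2·196), giving z² − 196z − 196·140·139 ≤ 0 and hence z ≤ (1/2)[196 + √(38416 + 4·3814160)] = (1/2)[196 + √15295056] ≈ (1/2)(196 + 3910.8894) = 2053.4447.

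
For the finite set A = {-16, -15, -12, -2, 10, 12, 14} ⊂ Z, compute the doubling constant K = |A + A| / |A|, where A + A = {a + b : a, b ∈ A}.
K = |A + A| / |A| = 25/7

Enumerate A + A = {a + b : a, b ∈ A}. With |A| = 7, there are |A|^2 = 49 ordered sum pairs; collecting distinct values, A + A = {-32, -31, -30, -28, -27, -24, -18, -17, -14, -6, -5, -4, -3, -2, -1, 0, 2, 8, 10, 12, 20, 22, 24, 26, 28}, so |A + A| = 25. Thus K = 25/7. For comparison, the minimum possible |A + A| over all 7-element sets is 2·7 − 1 = 13 (so min K = 13/7), attained only by arithmetic progressions.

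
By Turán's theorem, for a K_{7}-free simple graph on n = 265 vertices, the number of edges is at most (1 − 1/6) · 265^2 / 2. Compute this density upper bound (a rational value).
Turán density bound = (5/6) · 265^2/2 = 351125/12 ≈ 29260.4167

Turán's theorem: ex(n, K_{r+1}) is achieved by the complete r-partite Turán graph T(n, r) with parts as balanced as possible, and is at most (1 − 1/r) · n^2/2. For r = 6, n = 265: the density bound is (5/6) · 70225/2 = 351125/12 ≈ 29260.4167. The integer-valued extremum is e(T(265, 6)) = 29260, which is strictly less than the density bound 351125/12 since 6 ∤ 265 (the parts of T(265, 6) cannot all be equal).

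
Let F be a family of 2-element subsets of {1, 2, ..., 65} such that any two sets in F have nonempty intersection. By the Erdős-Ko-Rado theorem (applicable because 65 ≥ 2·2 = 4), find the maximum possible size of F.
max |F| = C(64, 1) = 64

Erdős-Ko-Rado (1961): when n ≥ 2k, max |F| = C(n−1, k−1). The bound is attained by the star {A : i ∈ A} for any fixed i ∈ [n]. Here C(65−1, 2−1) = C(64, 1) = 64.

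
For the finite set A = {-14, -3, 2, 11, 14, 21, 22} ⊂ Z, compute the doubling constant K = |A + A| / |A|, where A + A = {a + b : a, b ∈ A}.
K = |A + A| / |A| = 27/7

Enumerate A + A = {a + b : a, b ∈ A}. With |A| = 7, there are |A|^2 = 49 ordered sum pairs; collecting distinct values, A + A = {-28, -17, -12, -6, -3, -1, 0, 4, 7, 8, 11, 13, 16, 18, 19, 22, 23, 24, 25, 28, 32, 33, 35, 36, 42, 43, 44}, so |A + A| = 27. Thus K = 27/7. For comparison, the minimum possible |A + A| over all 7-element sets is 2·7 − 1 = 13 (so min K = 13/7), attained only by arithmetic progressions.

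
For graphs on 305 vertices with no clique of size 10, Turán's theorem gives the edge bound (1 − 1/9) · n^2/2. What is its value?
Turán density bound = (8/9) · 305^2/2 = 372100/9 ≈ 41344.4444

Turán's theorem: ex(n, K_{r+1}) is achieved by the complete r-partite Turán graph T(n, r) with parts as balanced as possible, and is at most (1 − 1/r) · n^2/2. For r = 9, n = 305: the density bound is (8/9) · 93025/2 = 372100/9 ≈ 41344.4444. The integer-valued extremum is e(T(305, 9)) = 41344, which is strictly less than the density bound 372100/9 since 9 ∤ 305 (the parts of T(305, 9) cannot all be equal).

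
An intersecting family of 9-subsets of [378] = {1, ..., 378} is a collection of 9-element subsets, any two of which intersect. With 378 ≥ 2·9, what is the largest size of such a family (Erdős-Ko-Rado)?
max |F| = C(377, 8) = 9391586156684875

Erdős-Ko-Rado (1961): when n ≥ 2k, max |F| = C(n−1, k−1). The bound is attained by the star {A : i ∈ A} for any fixed i ∈ [n]. Here C(378−1, 9−1) = C(377, 8) = 9391586156684875.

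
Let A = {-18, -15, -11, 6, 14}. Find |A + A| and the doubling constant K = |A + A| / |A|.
K = |A + A| / |A| = 15/5 = 3

Enumerate A + A = {a + b : a, b ∈ A}. With |A| = 5, there are |A|^2 = 25 ordered sum pairs; collecting distinct values, A + A = {-36, -33, -30, -29, -26, -22, -12, -9, -5, -4, -1, 3, 12, 20, 28}, so |A + A| = 15. Thus K = 15/5 = 3. For comparison, the minimum possible |A + A| over all 5-element sets is 2·5 − 1 = 9 (so min K = 9/5), attained only by arithmetic progressions.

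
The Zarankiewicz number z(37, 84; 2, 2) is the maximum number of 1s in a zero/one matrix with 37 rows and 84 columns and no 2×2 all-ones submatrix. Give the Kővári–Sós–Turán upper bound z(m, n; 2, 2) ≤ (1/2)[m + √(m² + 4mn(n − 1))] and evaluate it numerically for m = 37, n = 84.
z(37, 84; 2, 2) ≤ (1/2)[37 + √(37² + 4·37·84·83)] = (1/2)[37 + √1033225] = 526.7384

Kővári–Sós–Turán: let r_1, ..., r_37 be the row sums and z = Σ r_i the total number of 1s. Each pair of columns can share at most one row with both entries 1 (else a 2×2 all-ones block appears), so Σ_i C(r_i, 2) ≤ C(84, 2) = 3486. By convexity Σ_i C(r_i, 2) ≥ 37·C(z/37, 2) = z(z − 37)/(2·37), giving z² − 37z − 37·84·83 ≤ 0 and hence z ≤ (1/2)[37 + √(1369 + 4·257964)] = (1/2)[37 + √1033225] ≈ (1/2)(37 + 1016.4768) = 526.7384.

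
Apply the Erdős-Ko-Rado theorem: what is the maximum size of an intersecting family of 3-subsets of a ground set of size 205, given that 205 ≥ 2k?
max |F| = C(204, 2) = 20706

Erdős-Ko-Rado (1961): when n ≥ 2k, max |F| = C(n−1, k−1). The bound is attained by the star {A : i ∈ A} for any fixed i ∈ [n]. Here C(205−1, 3−1) = C(204, 2) = 20706.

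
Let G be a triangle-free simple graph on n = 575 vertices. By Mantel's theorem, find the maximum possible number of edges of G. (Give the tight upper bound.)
ex(575, K_3) = ⌊575^2/4⌋ = 82656

Mantel (1907): a triangle-free graph on n vertices has at most ⌊n^2/4⌋ edges, with equality for the complete bipartite graph K_{⌊n/2⌋, ⌈n/2⌉}. For n = 575: ⌊575^2/4⌋ = ⌊330625/4⌋ = 82656. The extremal graph is K_{287, 288}, which has 287·288 = 82656 edges.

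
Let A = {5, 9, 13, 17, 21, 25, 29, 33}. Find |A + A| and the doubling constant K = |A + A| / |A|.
K = |A + A| / |A| = 15/8

Enumerate A + A = {a + b : a, b ∈ A}. With |A| = 8, there are |A|^2 = 64 ordered sum pairs; collecting distinct values, A + A = {10, 14, 18, 22, 26, 30, 34, 38, 42, 46, 50, 54, 58, 62, 66}, so |A + A| = 15. Thus K = 15/8. Here |A + A| = 2|A| − 1 = 15, the minimum possible — so K = 15/8 is minimal, which holds iff A is an arithmetic progression.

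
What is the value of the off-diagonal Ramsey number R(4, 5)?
R(4, 5) = 25

Lower bound: an explicit 2-colouring of K_{24} (typically a Paley-type or other structured construction) avoids a red K_4 and a blue K_5, showing R(4, 5) > 24.
Upper bound: the simple Erdős–Szekeres recurrence only gives R(4, 5) ≤ 32; the tight bound R(4, 5) ≤ 25 requires a sharper case analysis (or computer search) of 2-colourings of K_{25}.
Hence R(4, 5) = 25.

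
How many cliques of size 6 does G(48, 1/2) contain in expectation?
E[# K_6] = C(48, 6) · (1/2)^C(6, 2) = 12271512 / 2^15 = 1533939/4096 ≈ 374.496826

For each 6-subset S of vertices (there are C(48, 6) = 12271512 such S), let X_S = 1 if S induces a K_6 (all C(6, 2) = 15 edges present). Then P(X_S = 1) = (1/2)^15 = 1/32768. By linearity of expectation, E[# K_6] = C(48, 6) · (1/2)^15 = 12271512 / 32768 = 1533939/4096 ≈ 374.496826.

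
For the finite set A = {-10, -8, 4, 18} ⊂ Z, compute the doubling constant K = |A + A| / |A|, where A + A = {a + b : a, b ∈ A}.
K = |A + A| / |A| = 9/4

Enumerate A + A = {a + b : a, b ∈ A}. With |A| = 4, there are |A|^2 = 16 ordered sum pairs; collecting distinct values, A + A = {-20, -18, -16, -6, -4, 8, 10, 22, 36}, so |A + A| = 9. Thus K = 9/4. For comparison, the minimum possible |A + A| over all 4-element sets is 2·4 − 1 = 7 (so min K = 7/4), attained only by arithmetic progressions.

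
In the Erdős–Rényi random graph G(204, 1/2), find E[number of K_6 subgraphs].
E[# K_6] = C(204, 6) · (1/2)^C(6, 2) = 92944609660 / 2^15 = 23236152415/8192 ≈ 2836444.386597

For each 6-subset S of vertices (there are C(204, 6) = 92944609660 such S), let X_S = 1 if S induces a K_6 (all C(6, 2) = 15 edges present). Then P(X_S = 1) = (1/2)^15 = 1/32768. By linearity of expectation, E[# K_6] = C(204, 6) · (1/2)^15 = 92944609660 / 32768 = 23236152415/8192 ≈ 2836444.386597.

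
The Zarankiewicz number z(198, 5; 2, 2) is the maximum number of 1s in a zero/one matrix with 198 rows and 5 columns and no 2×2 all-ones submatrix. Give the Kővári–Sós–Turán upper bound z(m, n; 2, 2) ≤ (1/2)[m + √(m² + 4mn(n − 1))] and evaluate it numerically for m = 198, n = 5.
z(198, 5; 2, 2) ≤ (1/2)[198 + √(198² + 4·198·5·4)] = (1/2)[198 + √55044] = 216.3073

Kővári–Sós–Turán: let r_1, ..., r_198 be the row sums and z = Σ r_i the total number of 1s. Each pair of columns can share at most one row with both entries 1 (else a 2×2 all-ones block appears), so Σ_i C(r_i, 2) ≤ C(5, 2) = 10. By convexity Σ_i C(r_i, 2) ≥ 198·C(z/198, 2) = z(z − 198)/(2·198), giving z² − 198z − 198·5·4 ≤ 0 and hence z ≤ (1/2)[198 + √(39204 + 4·3960)] = (1/2)[198 + √55044] ≈ (1/2)(198 + 234.6146) = 216.3073.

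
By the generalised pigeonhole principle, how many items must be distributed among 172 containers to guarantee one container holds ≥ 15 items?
n = (15 − 1)·172 + 1 = 2409

By the generalised pigeonhole principle, to guarantee some box contains ≥ r objects we need more than (r − 1) · k objects total. Threshold: n = (r − 1) · k + 1. With r = 15 and k = 172: n = 14 · 172 + 1 = 2408 + 1 = 2409. For n = 2408 = 14 · 172, we can put exactly 14 objects in every box, avoiding 15 in any single one — so 2409 is tight.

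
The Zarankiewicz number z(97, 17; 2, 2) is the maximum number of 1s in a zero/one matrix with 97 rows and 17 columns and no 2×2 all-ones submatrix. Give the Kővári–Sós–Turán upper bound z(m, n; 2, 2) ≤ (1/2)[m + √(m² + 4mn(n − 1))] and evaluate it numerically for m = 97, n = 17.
z(97, 17; 2, 2) ≤ (1/2)[97 + √(97² + 4·97·17·16)] = (1/2)[97 + √114945] = 218.0177

Kővári–Sós–Turán: let r_1, ..., r_97 be the row sums and z = Σ r_i the total number of 1s. Each pair of columns can share at most one row with both entries 1 (else a 2×2 all-ones block appears), so Σ_i C(r_i, 2) ≤ C(17, 2) = 136. By convexity Σ_i C(r_i, 2) ≥ 97·C(z/97, 2) = z(z − 97)/(2·97), giving z² − 97z − 97·17·16 ≤ 0 and hence z ≤ (1/2)[97 + √(9409 + 4·26384)] = (1/2)[97 + √114945] ≈ (1/2)(97 + 339.0354) = 218.0177.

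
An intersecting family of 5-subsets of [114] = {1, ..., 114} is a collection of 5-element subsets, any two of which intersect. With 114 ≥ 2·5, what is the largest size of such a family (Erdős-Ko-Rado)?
max |F| = C(113, 4) = 6438740

Erdős-Ko-Rado (1961): when n ≥ 2k, max |F| = C(n−1, k−1). The bound is attained by the star {A : i ∈ A} for any fixed i ∈ [n]. Here C(114−1, 5−1) = C(113, 4) = 6438740.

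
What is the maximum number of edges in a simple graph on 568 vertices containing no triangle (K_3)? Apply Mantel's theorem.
ex(568, K_3) = ⌊568^2/4⌋ = 80656

Mantel (1907): a triangle-free graph on n vertices has at most ⌊n^2/4⌋ edges, with equality for the complete bipartite graph K_{⌊n/2⌋, ⌈n/2⌉}. For n = 568: ⌊568^2/4⌋ = ⌊322624/4⌋ = 80656. The extremal graph is K_{284, 284}, which has 284·284 = 80656 edges.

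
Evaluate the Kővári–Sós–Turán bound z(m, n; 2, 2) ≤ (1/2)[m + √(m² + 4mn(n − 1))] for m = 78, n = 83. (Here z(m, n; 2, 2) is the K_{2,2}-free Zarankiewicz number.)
z(78, 83; 2, 2) ≤ (1/2)[78 + √(78² + 4·78·83·82)] = (1/2)[78 + √2129556] = 768.6499

Kővári–Sós–Turán: let r_1, ..., r_78 be the row sums and z = Σ r_i the total number of 1s. Each pair of columns can share at most one row with both entries 1 (else a 2×2 all-ones block appears), so Σ_i C(r_i, 2) ≤ C(83, 2) = 3403. By convexity Σ_i C(r_i, 2) ≥ 78·C(z/78, 2) = z(z − 78)/(2·78), giving z² − 78z − 78·83·82 ≤ 0 and hence z ≤ (1/2)[78 + √(6084 + 4·530868)] = (1/2)[78 + √2129556] ≈ (1/2)(78 + 1459.2998) = 768.6499.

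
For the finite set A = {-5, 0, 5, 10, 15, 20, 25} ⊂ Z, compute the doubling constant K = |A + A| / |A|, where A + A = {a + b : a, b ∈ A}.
K = |A + A| / |A| = 13/7

Enumerate A + A = {a + b : a, b ∈ A}. With |A| = 7, there are |A|^2 = 49 ordered sum pairs; collecting distinct values, A + A = {-10, -5, 0, 5, 10, 15, 20, 25, 30, 35, 40, 45, 50}, so |A + A| = 13. Thus K = 13/7. Here |A + A| = 2|A| − 1 = 13, the minimum possible — so K = 13/7 is minimal, which holds iff A is an arithmetic progression.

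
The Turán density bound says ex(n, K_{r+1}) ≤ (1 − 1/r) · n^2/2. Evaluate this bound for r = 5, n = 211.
Turán density bound = (4/5) · 211^2/2 = 89042/5 ≈ 17808.4

Turán's theorem: ex(n, K_{r+1}) is achieved by the complete r-partite Turán graph T(n, r) with parts as balanced as possible, and is at most (1 − 1/r) · n^2/2. For r = 5, n = 211: the density bound is (4/5) · 44521/2 = 89042/5 ≈ 17808.4. The integer-valued extremum is e(T(211, 5)) = 17808, which is strictly less than the density bound 89042/5 since 5 ∤ 211 (the parts of T(211, 5) cannot all be equal).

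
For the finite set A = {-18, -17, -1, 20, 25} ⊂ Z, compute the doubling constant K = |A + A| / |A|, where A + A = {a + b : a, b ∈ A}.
K = |A + A| / |A| = 15/5 = 3

Enumerate A + A = {a + b : a, b ∈ A}. With |A| = 5, there are |A|^2 = 25 ordered sum pairs; collecting distinct values, A + A = {-36, -35, -34, -19, -18, -2, 2, 3, 7, 8, 19, 24, 40, 45, 50}, so |A + A| = 15. Thus K = 15/5 = 3. For comparison, the minimum possible |A + A| over all 5-element sets is 2·5 − 1 = 9 (so min K = 9/5), attained only by arithmetic progressions.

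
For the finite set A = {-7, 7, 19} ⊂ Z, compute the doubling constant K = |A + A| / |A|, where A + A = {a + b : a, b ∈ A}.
K = |A + A| / |A| = 6/3 = 2

Enumerate A + A = {a + b : a, b ∈ A}. With |A| = 3, there are |A|^2 = 9 ordered sum pairs; collecting distinct values, A + A = {-14, 0, 12, 14, 26, 38}, so |A + A| = 6. Thus K = 6/3 = 2. For comparison, the minimum possible |A + A| over all 3-element sets is 2·3 − 1 = 5 (so min K = 5/3), attained only by arithmetic progressions.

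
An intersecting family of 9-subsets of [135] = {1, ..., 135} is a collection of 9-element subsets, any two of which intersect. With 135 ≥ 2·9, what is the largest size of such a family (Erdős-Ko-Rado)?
max |F| = C(134, 8) = 2083664995984

Erdős-Ko-Rado (1961): when n ≥ 2k, max |F| = C(n−1, k−1). The bound is attained by the star {A : i ∈ A} for any fixed i ∈ [n]. Here C(135−1, 9−1) = C(134, 8) = 2083664995984.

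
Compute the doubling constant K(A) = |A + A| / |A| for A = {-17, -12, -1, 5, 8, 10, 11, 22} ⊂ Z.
K = |A + A| / |A| = 30/8 = 15/4

Enumerate A + A = {a + b : a, b ∈ A}. With |A| = 8, there are |A|^2 = 64 ordered sum pairs; collecting distinct values, A + A = {-34, -29, -24, -18, -13, -12, -9, -7, -6, -4, -2, -1, 4, 5, 7, 9, 10, 13, 15, 16, 18, 19, 20, 21, 22, 27, 30, 32, 33, 44}, so |A + A| = 30. Thus K = 30/8 = 15/4. For comparison, the minimum possible |A + A| over all 8-element sets is 2·8 − 1 = 15 (so min K = 15/8), attained only by arithmetic progressions.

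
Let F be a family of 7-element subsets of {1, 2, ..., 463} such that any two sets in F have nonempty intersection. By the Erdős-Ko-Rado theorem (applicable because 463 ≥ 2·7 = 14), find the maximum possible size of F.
max |F| = C(462, 6) = 13072618876779

The Erdős-Ko-Rado theorem states: for n ≥ 2k, an intersecting family of k-subsets of an n-element set has size at most C(n − 1, k − 1), with equality for 'star' families {A ⊆ [n] : |A| = k, i ∈ A} (fix an element i). For n = 463, k = 7: C(462, 6) = 13072618876779.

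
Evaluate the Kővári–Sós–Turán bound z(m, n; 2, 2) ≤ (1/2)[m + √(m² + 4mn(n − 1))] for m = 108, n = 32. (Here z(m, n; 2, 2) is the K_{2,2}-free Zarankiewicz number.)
z(108, 32; 2, 2) ≤ (1/2)[108 + √(108² + 4·108·32·31)] = (1/2)[108 + √440208] = 385.7409

Kővári–Sós–Turán: let r_1, ..., r_108 be the row sums and z = Σ r_i the total number of 1s. Each pair of columns can share at most one row with both entries 1 (else a 2×2 all-ones block appears), so Σ_i C(r_i, 2) ≤ C(32, 2) = 496. By convexity Σ_i C(r_i, 2) ≥ 108·C(z/108, 2) = z(z − 108)/(2·108), giving z² − 108z − 108·32·31 ≤ 0 and hence z ≤ (1/2)[108 + √(11664 + 4·107136)] = (1/2)[108 + √440208] ≈ (1/2)(108 + 663.4817) = 385.7409.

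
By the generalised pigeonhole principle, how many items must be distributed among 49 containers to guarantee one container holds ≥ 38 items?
n = (38 − 1)·49 + 1 = 1814

By the generalised pigeonhole principle, to guarantee some box contains ≥ r objects we need more than (r − 1) · k objects total. Threshold: n = (r − 1) · k + 1. With r = 38 and k = 49: n = 37 · 49 + 1 = 1813 + 1 = 1814. For n = 1813 = 37 · 49, we can put exactly 37 objects in every box, avoiding 38 in any single one — so 1814 is tight.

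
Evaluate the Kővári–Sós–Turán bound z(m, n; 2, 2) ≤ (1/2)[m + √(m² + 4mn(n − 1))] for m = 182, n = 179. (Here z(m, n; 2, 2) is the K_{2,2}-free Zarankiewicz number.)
z(182, 179; 2, 2) ≤ (1/2)[182 + √(182² + 4·182·179·178)] = (1/2)[182 + √23228660] = 2500.806

Kővári–Sós–Turán: let r_1, ..., r_182 be the row sums and z = Σ r_i the total number of 1s. Each pair of columns can share at most one row with both entries 1 (else a 2×2 all-ones block appears), so Σ_i C(r_i, 2) ≤ C(179, 2) = 15931. By convexity Σ_i C(r_i, 2) ≥ 182·C(z/182, 2) = z(z − 182)/(2·182), giving z² − 182z − 182·179·178 ≤ 0 and hence z ≤ (1/2)[182 + √(33124 + 4·5798884)] = (1/2)[182 + √23228660] ≈ (1/2)(182 + 4819.612) = 2500.806.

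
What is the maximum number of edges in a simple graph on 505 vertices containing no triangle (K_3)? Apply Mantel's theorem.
ex(505, K_3) = ⌊505^2/4⌋ = 63756

Mantel (1907): a triangle-free graph on n vertices has at most ⌊n^2/4⌋ edges, with equality for the complete bipartite graph K_{⌊n/2⌋, ⌈n/2⌉}. For n = 505: ⌊505^2/4⌋ = ⌊255025/4⌋ = 63756. The extremal graph is K_{252, 253}, which has 252·253 = 63756 edges.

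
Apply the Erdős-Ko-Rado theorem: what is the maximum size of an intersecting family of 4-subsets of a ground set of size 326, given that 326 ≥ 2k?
max |F| = C(325, 3) = 5668650

The Erdős-Ko-Rado theorem states: for n ≥ 2k, an intersecting family of k-subsets of an n-element set has size at most C(n − 1, k − 1), with equality for 'star' families {A ⊆ [n] : |A| = k, i ∈ A} (fix an element i). For n = 326, k = 4: C(325, 3) = 5668650.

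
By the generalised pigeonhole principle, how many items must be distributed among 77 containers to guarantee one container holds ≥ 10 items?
n = (10 − 1)·77 + 1 = 694

By the generalised pigeonhole principle, to guarantee some box contains ≥ r objects we need more than (r − 1) · k objects total. Threshold: n = (r − 1) · k + 1. With r = 10 and k = 77: n = 9 · 77 + 1 = 693 + 1 = 694. For n = 693 = 9 · 77, we can put exactly 9 objects in every box, avoiding 10 in any single one — so 694 is tight.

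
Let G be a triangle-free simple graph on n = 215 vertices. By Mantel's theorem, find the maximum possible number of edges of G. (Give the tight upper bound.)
ex(215, K_3) = ⌊215^2/4⌋ = 11556

Mantel (1907): a triangle-free graph on n vertices has at most ⌊n^2/4⌋ edges, with equality for the complete bipartite graph K_{⌊n/2⌋, ⌈n/2⌉}. For n = 215: ⌊215^2/4⌋ = ⌊46225/4⌋ = 11556. The extremal graph is K_{107, 108}, which has 107·108 = 11556 edges.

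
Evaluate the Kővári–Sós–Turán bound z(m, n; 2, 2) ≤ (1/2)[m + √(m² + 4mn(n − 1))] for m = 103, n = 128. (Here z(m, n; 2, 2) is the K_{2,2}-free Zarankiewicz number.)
z(103, 128; 2, 2) ≤ (1/2)[103 + √(103² + 4·103·128·127)] = (1/2)[103 + √6708081] = 1346.4982

Kővári–Sós–Turán: let r_1, ..., r_103 be the row sums and z = Σ r_i the total number of 1s. Each pair of columns can share at most one row with both entries 1 (else a 2×2 all-ones block appears), so Σ_i C(r_i, 2) ≤ C(128, 2) = 8128. By convexity Σ_i C(r_i, 2) ≥ 103·C(z/103, 2) = z(z − 103)/(2·103), giving z² − 103z − 103·128·127 ≤ 0 and hence z ≤ (1/2)[103 + √(10609 + 4·1674368)] = (1/2)[103 + √6708081] ≈ (1/2)(103 + 2589.9963) = 1346.4982.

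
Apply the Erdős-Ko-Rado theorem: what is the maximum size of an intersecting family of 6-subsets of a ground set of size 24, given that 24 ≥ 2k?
max |F| = C(23, 5) = 33649

The Erdős-Ko-Rado theorem states: for n ≥ 2k, an intersecting family of k-subsets of an n-element set has size at most C(n − 1, k − 1), with equality for 'star' families {A ⊆ [n] : |A| = k, i ∈ A} (fix an element i). For n = 24, k = 6: C(23, 5) = 33649.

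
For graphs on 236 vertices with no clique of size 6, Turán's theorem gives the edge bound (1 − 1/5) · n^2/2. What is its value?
Turán density bound = (4/5) · 236^2/2 = 111392/5 ≈ 22278.4

Turán's theorem: ex(n, K_{r+1}) is achieved by the complete r-partite Turán graph T(n, r) with parts as balanced as possible, and is at most (1 − 1/r) · n^2/2. For r = 5, n = 236: the density bound is (4/5) · 55696/2 = 111392/5 ≈ 22278.4. The integer-valued extremum is e(T(236, 5)) = 22278, which is strictly less than the density bound 111392/5 since 5 ∤ 236 (the parts of T(236, 5) cannot all be equal).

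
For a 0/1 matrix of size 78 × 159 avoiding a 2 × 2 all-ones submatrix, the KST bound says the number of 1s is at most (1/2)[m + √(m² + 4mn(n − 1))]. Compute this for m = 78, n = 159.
z(78, 159; 2, 2) ≤ (1/2)[78 + √(78² + 4·78·159·158)] = (1/2)[78 + √7844148] = 1439.3703

Kővári–Sós–Turán: let r_1, ..., r_78 be the row sums and z = Σ r_i the total number of 1s. Each pair of columns can share at most one row with both entries 1 (else a 2×2 all-ones block appears), so Σ_i C(r_i, 2) ≤ C(159, 2) = 12561. By convexity Σ_i C(r_i, 2) ≥ 78·C(z/78, 2) = z(z − 78)/(2·78), giving z² − 78z − 78·159·158 ≤ 0 and hence z ≤ (1/2)[78 + √(6084 + 4·1959516)] = (1/2)[78 + √7844148] ≈ (1/2)(78 + 2800.7406) = 1439.3703.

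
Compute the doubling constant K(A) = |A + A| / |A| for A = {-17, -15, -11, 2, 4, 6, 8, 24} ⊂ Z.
K = |A + A| / |A| = 28/8 = 7/2

Enumerate A + A = {a + b : a, b ∈ A}. With |A| = 8, there are |A|^2 = 64 ordered sum pairs; collecting distinct values, A + A = {-34, -32, -30, -28, -26, -22, -15, -13, -11, -9, -7, -5, -3, 4, 6, 7, 8, 9, 10, 12, 13, 14, 16, 26, 28, 30, 32, 48}, so |A + A| = 28. Thus K = 28/8 = 7/2. For comparison, the minimum possible |A + A| over all 8-element sets is 2·8 − 1 = 15 (so min K = 15/8), attained only by arithmetic progressions.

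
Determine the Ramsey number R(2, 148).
R(2, 148) = 148

R(2, k) = k for all k ≥ 2: in a 2-colouring of K_k, either some edge is red (a red K_2) or all edges are blue (a blue K_k). And K_{147} coloured all-blue has no blue K_148, so R(2, 148) > 147. Hence R(2, 148) = 148.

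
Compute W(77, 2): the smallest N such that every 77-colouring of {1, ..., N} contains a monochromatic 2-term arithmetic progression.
W(77, 2) = 77 + 1 = 78

A 2-term AP is any pair of integers, so a monochromatic 2-AP exists iff some colour is used at least twice. With 77 colours, the colouring i ↦ i on {1, ..., 77} uses each colour once, avoiding any monochromatic pair, so W(77, 2) > 77. For {1, ..., 78}, pigeonhole forces two integers of the same colour, which form a monochromatic 2-AP. Hence W(77, 2) = 78.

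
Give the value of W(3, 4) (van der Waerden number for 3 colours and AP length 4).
W(3, 4) = 293

This is a classical value, W(3, 4) = 293, established by combining an explicit 3-colouring of {1, ..., 292} with no monochromatic 4-AP (giving the lower bound W(3, 4) > 292) and a finite case analysis / exhaustive computer search showing every 3-colouring of {1, ..., 293} has such an AP.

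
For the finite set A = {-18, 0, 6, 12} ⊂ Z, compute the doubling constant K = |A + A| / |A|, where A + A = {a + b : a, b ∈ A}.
K = |A + A| / |A| = 9/4

Enumerate A + A = {a + b : a, b ∈ A}. With |A| = 4, there are |A|^2 = 16 ordered sum pairs; collecting distinct values, A + A = {-36, -18, -12, -6, 0, 6, 12, 18, 24}, so |A + A| = 9. Thus K = 9/4. For comparison, the minimum possible |A + A| over all 4-element sets is 2·4 − 1 = 7 (so min K = 7/4), attained only by arithmetic progressions.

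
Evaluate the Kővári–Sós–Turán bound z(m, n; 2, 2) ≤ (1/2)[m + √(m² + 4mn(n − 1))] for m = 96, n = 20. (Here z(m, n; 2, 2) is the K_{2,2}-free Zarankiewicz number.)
z(96, 20; 2, 2) ≤ (1/2)[96 + √(96² + 4·96·20·19)] = (1/2)[96 + √155136] = 244.9365

Kővári–Sós–Turán: let r_1, ..., r_96 be the row sums and z = Σ r_i the total number of 1s. Each pair of columns can share at most one row with both entries 1 (else a 2×2 all-ones block appears), so Σ_i C(r_i, 2) ≤ C(20, 2) = 190. By convexity Σ_i C(r_i, 2) ≥ 96·C(z/96, 2) = z(z − 96)/(2·96), giving z² − 96z − 96·20·19 ≤ 0 and hence z ≤ (1/2)[96 + √(9216 + 4·36480)] = (1/2)[96 + √155136] ≈ (1/2)(96 + 393.8731) = 244.9365.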